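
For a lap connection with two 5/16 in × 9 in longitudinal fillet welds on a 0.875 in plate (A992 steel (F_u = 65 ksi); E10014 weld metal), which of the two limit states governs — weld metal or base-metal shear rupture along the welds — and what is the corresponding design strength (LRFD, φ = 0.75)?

φR_n ≈ 179 kips (weld metal governs)

E100XX → F_EXX = 100 ksi.
t_e = 0.707 × 0.3125 = 0.2209 in; L = 18 in.
Weld metal: φR_n = 0.75 × 0.6 × 100 × 0.2209 × 18 = 179 kips.
Base metal (shear rupture): φR_n = 0.75 × 0.6 × 65 × 0.875 × 18 = 460.7 kips.
Governing: weld metal.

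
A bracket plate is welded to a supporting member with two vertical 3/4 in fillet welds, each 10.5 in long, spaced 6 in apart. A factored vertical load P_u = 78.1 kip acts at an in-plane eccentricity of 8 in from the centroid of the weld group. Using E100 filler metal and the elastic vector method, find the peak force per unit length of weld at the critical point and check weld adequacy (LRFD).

f_max ≈ 12.2 kip/in; adequate

E100XX → F_EXX = 100 ksi.
Total weld length L_w = 21 in. Treat welds as unit-width lines.
Polar moment about centroid: J = 2[d³/12 + d(b/2)²] = 2[10.5³/12 + 10.5×3²] = 381.9 in³.
Direct shear f_v = P/L_w = 78.1 / 21 = 3.719 kip/in (vertical).
Torsion M = P·e = 78.1 × 8 = 624.8 kip·in.
Critical point at (x, y) = (3, 5.25) from centroid. f_tx = M·y/J = 8.588 kip/in; f_ty = M·x/J = 4.908 kip/in.
Resultant f_max = √[f_tx² + (f_v + f_ty)²] = √[8.588² + (3.719 + 4.908)²] = 12.17 kip/in.
Capacity per unit length: φr_n = 0.75 × 0.6 × 100 × (0.707 × 0.75) = 23.86 kip/in.
12.17 ≤ 23.86 → adequate.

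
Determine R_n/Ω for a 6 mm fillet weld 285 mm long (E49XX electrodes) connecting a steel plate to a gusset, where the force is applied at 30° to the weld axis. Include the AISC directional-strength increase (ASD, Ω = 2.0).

R_n/Ω ≈ 209 kN

E49XX → F_EXX = 490 MPa.
t_e = 0.707 × 6 = 4.242 mm; A_we = 4.242 × 285 = 1209 mm².
Directional factor: 1.0 + 0.5 sin^1.5(30°) = 1.177.
F_nw = 0.6 × 490 × 1.177 = 346 MPa.
R_n/Ω = (346 × 1209) / 2.0 × 10⁻³ = 209.1 kN.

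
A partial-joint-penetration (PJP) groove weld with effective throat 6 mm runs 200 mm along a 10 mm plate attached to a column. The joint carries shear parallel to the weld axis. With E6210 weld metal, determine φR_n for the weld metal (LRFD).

E62XX → F_EXX = 620 MPa.
Effective throat (given) t_e = 6 mm.
A_we = 6 × 200 = 1200 mm².
F_nw = 0.6 F_EXX = 372 MPa.
φR_n = 0.75 × 372 × 1200 × 10⁻³ = 334.8 kN.

φR_n ≈ 335 kN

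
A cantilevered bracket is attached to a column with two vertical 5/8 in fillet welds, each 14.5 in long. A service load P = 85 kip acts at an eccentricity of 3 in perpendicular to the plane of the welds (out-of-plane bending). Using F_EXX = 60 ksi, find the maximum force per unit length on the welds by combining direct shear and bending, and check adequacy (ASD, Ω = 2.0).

f_max ≈ 4.67 kip/in; adequate

L_w = 2 × 14.5 = 29 in; section modulus (unit throat) S = 2 × L²/6 = 70.08 in².
Direct shear f_v = P/L_w = 85/29 = 2.931 kip/in.
Moment M = P × e = 85 × 3 = 255 kip·in; bending f_b = M/S = 3.639 kip/in.
f_max = √(f_v² + f_b²) = √(2.931² + 3.639²) = 4.672 kip/in.
r_n/Ω = (1/2.0) × 0.6 × 60 × (0.707 × 0.625) = 7.954 kip/in → adequate.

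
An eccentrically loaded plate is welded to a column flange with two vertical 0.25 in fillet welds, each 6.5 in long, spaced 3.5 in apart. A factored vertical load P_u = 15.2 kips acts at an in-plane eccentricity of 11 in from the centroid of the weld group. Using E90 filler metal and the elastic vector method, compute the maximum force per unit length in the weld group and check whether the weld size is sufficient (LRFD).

E90XX → F_EXX = 90 ksi.
Total weld length L_w = 13 in. Treat welds as unit-width lines.
Polar moment about centroid: J = 2[d³/12 + d(b/2)²] = 2[6.5³/12 + 6.5×1.75²] = 85.58 in³.
Direct shear f_v = P/L_w = 15.2 / 13 = 1.169 kip/in (vertical).
Torsion M = P·e = 15.2 × 11 = 167.2 kip·in.
Critical point at (x, y) = (1.75, 3.25) from centroid. f_tx = M·y/J = 6.349 kip/in; f_ty = M·x/J = 3.419 kip/in.
Resultant f_max = √[f_tx² + (f_v + f_ty)²] = √[6.349² + (1.169 + 3.419)²] = 7.834 kip/in.
Capacity per unit length: φr_n = 0.75 × 0.6 × 90 × (0.707 × 0.25) = 7.158 kip/in.
7.834 > 7.158 → NOT adequate.

f_max ≈ 7.83 kip/in; NOT adequate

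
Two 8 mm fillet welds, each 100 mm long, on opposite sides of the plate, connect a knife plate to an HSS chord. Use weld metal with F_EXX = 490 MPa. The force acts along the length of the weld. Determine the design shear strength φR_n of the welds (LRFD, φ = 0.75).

Effective throat t_e = 0.707 × 8 = 5.656 mm.
Total length L = 200 mm; A_we = 5.656 × 200 = 1131 mm².
F_nw = 0.6 F_EXX = 0.6 × 490 = 294 MPa.
φR_n = 0.75 × 294 × 1131 × 10⁻³ = 249.4 kN.

φR_n ≈ 249 kN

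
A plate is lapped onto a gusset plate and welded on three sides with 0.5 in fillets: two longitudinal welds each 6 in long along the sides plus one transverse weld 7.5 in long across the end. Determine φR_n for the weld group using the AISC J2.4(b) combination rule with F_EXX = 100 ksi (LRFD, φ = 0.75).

φR_n ≈ 341 kips

t_e = 0.707 × 0.5 = 0.3535 in.
R_nwl = 0.6 × 100 × 0.3535 × 12 = 254.5 kips (longitudinal, 2 welds).
R_nwt = 0.6 × 100 × 0.3535 × 7.5 = 159.1 kips (transverse, base value).
(i) R_nwl + R_nwt = 413.6 kips; (ii) 0.85 R_nwl + 1.5 R_nwt = 455 kips.
R_n = max = 455 kips [governs: (ii)]; φR_n = 341.2 kips.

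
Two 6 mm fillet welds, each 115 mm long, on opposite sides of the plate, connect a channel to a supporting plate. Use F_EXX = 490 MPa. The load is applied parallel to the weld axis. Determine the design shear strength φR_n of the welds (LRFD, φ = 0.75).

Effective throat t_e = 0.707 × 6 = 4.242 mm.
Total length L = 230 mm; A_we = 4.242 × 230 = 975.7 mm².
F_nw = 0.6 F_EXX = 0.6 × 490 = 294 MPa.
φR_n = 0.75 × 294 × 975.7 × 10⁻³ = 215.1 kN.

φR_n ≈ 215 kN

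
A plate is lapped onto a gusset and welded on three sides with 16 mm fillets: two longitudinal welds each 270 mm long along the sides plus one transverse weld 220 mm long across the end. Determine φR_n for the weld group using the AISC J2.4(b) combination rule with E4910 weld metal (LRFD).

E49XX → F_EXX = 490 MPa.
t_e = 0.707 × 16 = 11.31 mm.
R_nwl = 0.6 × 490 × 11.31 × 540 × 10⁻³ = 1796 kN (longitudinal, 2 welds).
R_nwt = 0.6 × 490 × 11.31 × 220 × 10⁻³ = 731.7 kN (transverse, base value).
(i) R_nwl + R_nwt = 2528 kN; (ii) 0.85 R_nwl + 1.5 R_nwt = 2624 kN.
R_n = max = 2624 kN [governs: (ii)]; φR_n = 1968 kN.

φR_n ≈ 1970 kN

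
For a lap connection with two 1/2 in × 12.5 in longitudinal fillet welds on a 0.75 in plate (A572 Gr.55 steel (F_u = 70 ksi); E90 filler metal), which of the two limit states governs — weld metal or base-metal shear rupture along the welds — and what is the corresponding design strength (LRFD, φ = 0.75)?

E90XX → F_EXX = 90 ksi.
t_e = 0.707 × 0.5 = 0.3535 in; L = 25 in.
Weld metal: φR_n = 0.75 × 0.6 × 90 × 0.3535 × 25 = 357.9 kip.
Base metal (shear rupture): φR_n = 0.75 × 0.6 × 70 × 0.75 × 25 = 590.6 kip.
Governing: weld metal.

φR_n ≈ 358 kip (weld metal governs)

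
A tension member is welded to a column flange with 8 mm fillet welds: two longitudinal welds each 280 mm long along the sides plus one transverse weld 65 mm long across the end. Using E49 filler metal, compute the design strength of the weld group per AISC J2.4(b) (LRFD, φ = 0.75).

φR_n ≈ 779 kN

E49XX → F_EXX = 490 MPa.
t_e = 0.707 × 8 = 5.656 mm.
R_nwl = 0.6 × 490 × 5.656 × 560 × 10⁻³ = 931.2 kN (longitudinal, 2 welds).
R_nwt = 0.6 × 490 × 5.656 × 65 × 10⁻³ = 108.1 kN (transverse, base value).
(i) R_nwl + R_nwt = 1039 kN; (ii) 0.85 R_nwl + 1.5 R_nwt = 953.7 kN.
R_n = max = 1039 kN [governs: (i)]; φR_n = 779.5 kN.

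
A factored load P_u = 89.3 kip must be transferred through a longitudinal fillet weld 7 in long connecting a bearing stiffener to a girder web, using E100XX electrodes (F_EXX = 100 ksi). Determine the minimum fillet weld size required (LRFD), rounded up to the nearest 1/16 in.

w = 7/16 in

Total weld length L = 7 in.
Required throat t_e = P_u / (φ × 0.6 F_EXX × L) = 89.3 / (0.75 × 0.6 × 100 × 7) = 0.2835 in.
Required leg w = t_e / 0.707 = 0.401 in → use 7/16 in.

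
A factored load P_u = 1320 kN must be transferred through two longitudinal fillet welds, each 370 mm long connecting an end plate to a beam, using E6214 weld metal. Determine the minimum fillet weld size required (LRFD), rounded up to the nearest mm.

w = 10 mm

E62XX → F_EXX = 620 MPa.
Total weld length L = 740 mm.
Required throat t_e = P_u / (φ × 0.6 F_EXX × L) = 1320 / (0.75 × 0.6 × 620 × 740 × 10⁻³) = 6.393 mm.
Required leg w = t_e / 0.707 = 9.043 mm → use 10 mm.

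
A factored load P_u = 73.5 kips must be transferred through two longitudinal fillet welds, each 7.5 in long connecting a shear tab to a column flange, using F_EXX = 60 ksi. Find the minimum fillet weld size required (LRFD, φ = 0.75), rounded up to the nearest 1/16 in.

w = 5/16 in

Total weld length L = 15 in.
Required throat t_e = P_u / (φ × 0.6 F_EXX × L) = 73.5 / (0.75 × 0.6 × 60 × 15) = 0.1815 in.
Required leg w = t_e / 0.707 = 0.2567 in → use 5/16 in.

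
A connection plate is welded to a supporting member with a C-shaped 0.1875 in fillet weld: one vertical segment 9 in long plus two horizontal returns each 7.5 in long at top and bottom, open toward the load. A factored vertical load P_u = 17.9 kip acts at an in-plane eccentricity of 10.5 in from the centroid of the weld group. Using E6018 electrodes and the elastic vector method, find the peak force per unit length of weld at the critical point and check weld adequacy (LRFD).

f_max ≈ 3.1 kip/in; adequate

E60XX → F_EXX = 60 ksi.
Total weld length L_w = 24 in. Treat welds as unit-width lines.
Centroid: x̄ = 2×7.5×3.75 / 24 = 2.344 in from the vertical weld.
Polar moment about centroid: J = I_x + I_y = [9³/12 + 2×7.5×4.5²] + [9×2.344² + 2(7.5³/12 + 7.5×1.406²)] = 513.9 in³.
Direct shear f_v = P/L_w = 17.9 / 24 = 0.7458 kip/in (vertical).
Torsion M = P·e = 17.9 × 10.5 = 187.95 kip·in.
Critical point at (x, y) = (5.156, 4.5) from centroid. f_tx = M·y/J = 1.646 kip/in; f_ty = M·x/J = 1.886 kip/in.
Resultant f_max = √[f_tx² + (f_v + f_ty)²] = √[1.646² + (0.7458 + 1.886)²] = 3.104 kip/in.
Capacity per unit length: φr_n = 0.75 × 0.6 × 60 × (0.707 × 0.1875) = 3.579 kip/in.
3.104 ≤ 3.579 → adequate.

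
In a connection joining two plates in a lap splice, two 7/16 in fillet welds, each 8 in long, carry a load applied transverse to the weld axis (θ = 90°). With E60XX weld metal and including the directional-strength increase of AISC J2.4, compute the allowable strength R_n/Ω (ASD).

E60XX → F_EXX = 60 ksi.
t_e = 0.707 × 0.4375 = 0.3093 in; A_we = 0.3093 × 16 = 4.949 in².
Directional factor: 1.0 + 0.5 sin^1.5(90°) = 1.5.
F_nw = 0.6 × 60 × 1.5 = 54 ksi.
R_n/Ω = (54 × 4.949) / 2.0 = 133.6 kip.

R_n/Ω ≈ 134 kip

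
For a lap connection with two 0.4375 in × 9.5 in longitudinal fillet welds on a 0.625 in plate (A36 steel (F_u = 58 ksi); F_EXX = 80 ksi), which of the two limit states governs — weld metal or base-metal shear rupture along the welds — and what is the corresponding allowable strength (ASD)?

R_n/Ω ≈ 141 kip (weld metal governs)

t_e = 0.707 × 0.4375 = 0.3093 in; L = 19 in.
Weld metal: R_n/Ω = (1/2.0) × 0.6 × 80 × 0.3093 × 19 = 141 kip.
Base metal (shear rupture): R_n/Ω = (1/2.0) × 0.6 × 58 × 0.625 × 19 = 206.6 kip.
Governing: weld metal.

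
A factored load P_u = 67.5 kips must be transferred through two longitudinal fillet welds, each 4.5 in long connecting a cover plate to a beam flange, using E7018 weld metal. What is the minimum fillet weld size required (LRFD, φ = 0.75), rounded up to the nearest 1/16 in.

E70XX → F_EXX = 70 ksi.
Total weld length L = 9 in.
Required throat t_e = P_u / (φ × 0.6 F_EXX × L) = 67.5 / (0.75 × 0.6 × 70 × 9) = 0.2381 in.
Required leg w = t_e / 0.707 = 0.3368 in → use 3/8 in.

w = 3/8 in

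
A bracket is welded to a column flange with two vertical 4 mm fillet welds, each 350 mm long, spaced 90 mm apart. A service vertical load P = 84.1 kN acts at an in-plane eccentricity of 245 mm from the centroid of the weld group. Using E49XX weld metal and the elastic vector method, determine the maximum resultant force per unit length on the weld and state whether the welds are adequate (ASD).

f_max ≈ 479 N/mm; NOT adequate

E49XX → F_EXX = 490 MPa.
Total weld length L_w = 700 mm. Treat welds as unit-width lines.
Polar moment about centroid: J = 2[d³/12 + d(b/2)²] = 2[350³/12 + 350×45²] = 8563000 mm³.
Direct shear f_v = P/L_w = 84.1×10³ / 700 = 120.1 N/mm (vertical).
Torsion M = P·e = 84.1×10³ × 245 = 20604000 N·mm.
Critical point at (x, y) = (45, 175) from centroid. f_tx = M·y/J = 421.1 N/mm; f_ty = M·x/J = 108.3 N/mm.
Resultant f_max = √[f_tx² + (f_v + f_ty)²] = √[421.1² + (120.1 + 108.3)²] = 479 N/mm.
Capacity per unit length: r_n/Ω = (1/2.0) × 0.6 × 490 × (0.707 × 4) = 415.7 N/mm.
479 > 415.7 → NOT adequate.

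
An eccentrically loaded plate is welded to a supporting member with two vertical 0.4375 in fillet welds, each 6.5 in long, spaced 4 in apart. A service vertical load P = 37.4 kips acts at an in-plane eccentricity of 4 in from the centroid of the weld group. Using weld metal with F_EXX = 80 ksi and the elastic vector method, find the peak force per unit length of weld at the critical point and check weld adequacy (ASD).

Total weld length L_w = 13 in. Treat welds as unit-width lines.
Polar moment about centroid: J = 2[d³/12 + d(b/2)²] = 2[6.5³/12 + 6.5×2²] = 97.77 in³.
Direct shear f_v = P/L_w = 37.4 / 13 = 2.877 kip/in (vertical).
Torsion M = P·e = 37.4 × 4 = 149.6 kip·in.
Critical point at (x, y) = (2, 3.25) from centroid. f_tx = M·y/J = 4.973 kip/in; f_ty = M·x/J = 3.06 kip/in.
Resultant f_max = √[f_tx² + (f_v + f_ty)²] = √[4.973² + (2.877 + 3.06)²] = 7.745 kip/in.
Capacity per unit length: r_n/Ω = (1/2.0) × 0.6 × 80 × (0.707 × 0.4375) = 7.423 kip/in.
7.745 > 7.423 → NOT adequate.

f_max ≈ 7.74 kip/in; NOT adequate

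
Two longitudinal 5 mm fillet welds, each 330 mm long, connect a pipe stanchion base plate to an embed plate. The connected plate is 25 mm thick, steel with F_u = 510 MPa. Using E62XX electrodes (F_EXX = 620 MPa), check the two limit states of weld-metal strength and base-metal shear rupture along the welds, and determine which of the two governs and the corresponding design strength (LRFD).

φR_n ≈ 651 kN (weld metal governs)

t_e = 0.707 × 5 = 3.535 mm; L = 660 mm.
Weld metal: φR_n = 0.75 × 0.6 × 620 × 3.535 × 660 × 10⁻³ = 650.9 kN.
Base metal (shear rupture): φR_n = 0.75 × 0.6 × 510 × 25 × 660 × 10⁻³ = 3787 kN.
Governing: weld metal.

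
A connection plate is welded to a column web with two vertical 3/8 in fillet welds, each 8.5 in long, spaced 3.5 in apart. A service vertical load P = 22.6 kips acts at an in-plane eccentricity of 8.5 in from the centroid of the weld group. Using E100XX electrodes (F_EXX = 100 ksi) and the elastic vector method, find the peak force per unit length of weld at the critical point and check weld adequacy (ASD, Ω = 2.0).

f_max ≈ 6.34 kip/in; adequate

Total weld length L_w = 17 in. Treat welds as unit-width lines.
Polar moment about centroid: J = 2[d³/12 + d(b/2)²] = 2[8.5³/12 + 8.5×1.75²] = 154.4 in³.
Direct shear f_v = P/L_w = 22.6 / 17 = 1.329 kip/in (vertical).
Torsion M = P·e = 22.6 × 8.5 = 192.1 kip·in.
Critical point at (x, y) = (1.75, 4.25) from centroid. f_tx = M·y/J = 5.287 kip/in; f_ty = M·x/J = 2.177 kip/in.
Resultant f_max = √[f_tx² + (f_v + f_ty)²] = √[5.287² + (1.329 + 2.177)²] = 6.344 kip/in.
Capacity per unit length: r_n/Ω = (1/2.0) × 0.6 × 100 × (0.707 × 0.375) = 7.954 kip/in.
6.344 ≤ 7.954 → adequate.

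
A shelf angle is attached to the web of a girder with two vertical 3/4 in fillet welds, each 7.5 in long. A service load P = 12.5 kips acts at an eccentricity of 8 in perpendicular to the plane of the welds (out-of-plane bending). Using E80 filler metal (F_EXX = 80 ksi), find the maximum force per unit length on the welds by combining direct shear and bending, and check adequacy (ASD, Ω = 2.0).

L_w = 2 × 7.5 = 15 in; section modulus (unit throat) S = 2 × L²/6 = 18.75 in².
Direct shear f_v = P/L_w = 12.5/15 = 0.8333 kip/in.
Moment M = P × e = 12.5 × 8 = 100 kip·in; bending f_b = M/S = 5.333 kip/in.
f_max = √(f_v² + f_b²) = √(0.8333² + 5.333²) = 5.398 kip/in.
r_n/Ω = (1/2.0) × 0.6 × 80 × (0.707 × 0.75) = 12.73 kip/in → adequate.

f_max ≈ 5.4 kip/in; adequate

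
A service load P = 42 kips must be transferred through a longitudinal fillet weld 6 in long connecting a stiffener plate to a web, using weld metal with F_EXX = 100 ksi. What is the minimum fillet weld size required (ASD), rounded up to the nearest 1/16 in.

w = 3/8 in

Total weld length L = 6 in.
Required throat t_e = P × Ω / (0.6 F_EXX × L) = 42 × 2.0 / (0.6 × 100 × 6) = 0.2333 in.
Required leg w = t_e / 0.707 = 0.33 in → use 3/8 in.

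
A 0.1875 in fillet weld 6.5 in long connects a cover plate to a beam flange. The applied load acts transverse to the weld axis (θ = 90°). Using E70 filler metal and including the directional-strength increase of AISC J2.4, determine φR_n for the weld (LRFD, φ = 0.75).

φR_n ≈ 40.7 kip

E70XX → F_EXX = 70 ksi.
t_e = 0.707 × 0.1875 = 0.1326 in; A_we = 0.1326 × 6.5 = 0.8617 in².
Directional factor: 1.0 + 0.5 sin^1.5(90°) = 1.5.
F_nw = 0.6 × 70 × 1.5 = 63 ksi.
φR_n = 0.75 × 63 × 0.8617 = 40.71 kip.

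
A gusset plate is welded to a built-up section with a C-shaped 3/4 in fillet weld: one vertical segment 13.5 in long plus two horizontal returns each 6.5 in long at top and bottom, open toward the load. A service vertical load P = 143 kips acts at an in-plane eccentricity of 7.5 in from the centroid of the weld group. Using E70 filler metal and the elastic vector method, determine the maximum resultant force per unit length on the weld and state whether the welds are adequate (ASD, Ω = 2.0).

E70XX → F_EXX = 70 ksi.
Total weld length L_w = 26.5 in. Treat welds as unit-width lines.
Centroid: x̄ = 2×6.5×3.25 / 26.5 = 1.594 in from the vertical weld.
Polar moment about centroid: J = I_x + I_y = [13.5³/12 + 2×6.5×6.75²] + [13.5×1.594² + 2(6.5³/12 + 6.5×1.656²)] = 913.1 in³.
Direct shear f_v = P/L_w = 143 / 26.5 = 5.396 kip/in (vertical).
Torsion M = P·e = 143 × 7.5 = 1072.5 kip·in.
Critical point at (x, y) = (4.906, 6.75) from centroid. f_tx = M·y/J = 7.929 kip/in; f_ty = M·x/J = 5.762 kip/in.
Resultant f_max = √[f_tx² + (f_v + f_ty)²] = √[7.929² + (5.396 + 5.762)²] = 13.69 kip/in.
Capacity per unit length: r_n/Ω = (1/2.0) × 0.6 × 70 × (0.707 × 0.75) = 11.14 kip/in.
13.69 > 11.14 → NOT adequate.

f_max ≈ 13.7 kip/in; NOT adequate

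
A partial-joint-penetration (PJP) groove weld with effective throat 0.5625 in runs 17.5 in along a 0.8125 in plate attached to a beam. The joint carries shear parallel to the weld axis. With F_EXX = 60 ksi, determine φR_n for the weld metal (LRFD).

φR_n ≈ 266 kips

Effective throat (given) t_e = 0.5625 in.
A_we = 0.5625 × 17.5 = 9.844 in².
F_nw = 0.6 F_EXX = 36 ksi.
φR_n = 0.75 × 36 × 9.844 = 265.8 kips.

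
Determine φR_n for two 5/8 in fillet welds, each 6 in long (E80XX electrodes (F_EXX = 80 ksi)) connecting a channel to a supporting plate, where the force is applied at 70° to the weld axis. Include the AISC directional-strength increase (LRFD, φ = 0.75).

t_e = 0.707 × 0.625 = 0.4419 in; A_we = 0.4419 × 12 = 5.302 in².
Directional factor: 1.0 + 0.5 sin^1.5(70°) = 1.455.
F_nw = 0.6 × 80 × 1.455 = 69.86 ksi.
φR_n = 0.75 × 69.86 × 5.302 = 277.8 kips.

φR_n ≈ 278 kips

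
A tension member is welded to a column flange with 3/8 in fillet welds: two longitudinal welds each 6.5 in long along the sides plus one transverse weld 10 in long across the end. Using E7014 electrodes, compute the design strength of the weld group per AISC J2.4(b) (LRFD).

E70XX → F_EXX = 70 ksi.
t_e = 0.707 × 0.375 = 0.2651 in.
R_nwl = 0.6 × 70 × 0.2651 × 13 = 144.8 kips (longitudinal, 2 welds).
R_nwt = 0.6 × 70 × 0.2651 × 10 = 111.4 kips (transverse, base value).
(i) R_nwl + R_nwt = 256.1 kips; (ii) 0.85 R_nwl + 1.5 R_nwt = 290.1 kips.
R_n = max = 290.1 kips [governs: (ii)]; φR_n = 217.6 kips.

φR_n ≈ 218 kips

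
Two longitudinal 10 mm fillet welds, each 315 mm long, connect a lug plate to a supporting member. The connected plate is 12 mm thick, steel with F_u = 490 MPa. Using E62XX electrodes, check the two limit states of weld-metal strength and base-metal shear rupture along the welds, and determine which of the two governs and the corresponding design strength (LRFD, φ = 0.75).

E62XX → F_EXX = 620 MPa.
t_e = 0.707 × 10 = 7.07 mm; L = 630 mm.
Weld metal: φR_n = 0.75 × 0.6 × 620 × 7.07 × 630 × 10⁻³ = 1243 kN.
Base metal (shear rupture): φR_n = 0.75 × 0.6 × 490 × 12 × 630 × 10⁻³ = 1667 kN.
Governing: weld metal.

φR_n ≈ 1240 kN (weld metal governs)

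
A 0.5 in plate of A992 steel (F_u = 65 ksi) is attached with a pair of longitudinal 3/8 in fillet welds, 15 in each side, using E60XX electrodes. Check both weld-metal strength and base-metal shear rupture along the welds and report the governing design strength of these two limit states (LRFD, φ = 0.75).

φR_n ≈ 215 kips (weld metal governs)

E60XX → F_EXX = 60 ksi.
t_e = 0.707 × 0.375 = 0.2651 in; L = 30 in.
Weld metal: φR_n = 0.75 × 0.6 × 60 × 0.2651 × 30 = 214.8 kips.
Base metal (shear rupture): φR_n = 0.75 × 0.6 × 65 × 0.5 × 30 = 438.8 kips.
Governing: weld metal.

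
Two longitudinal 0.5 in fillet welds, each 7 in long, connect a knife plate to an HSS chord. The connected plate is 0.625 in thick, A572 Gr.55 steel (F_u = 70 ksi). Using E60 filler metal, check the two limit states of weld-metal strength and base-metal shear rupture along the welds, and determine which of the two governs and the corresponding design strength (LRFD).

E60XX → F_EXX = 60 ksi.
t_e = 0.707 × 0.5 = 0.3535 in; L = 14 in.
Weld metal: φR_n = 0.75 × 0.6 × 60 × 0.3535 × 14 = 133.6 kips.
Base metal (shear rupture): φR_n = 0.75 × 0.6 × 70 × 0.625 × 14 = 275.6 kips.
Governing: weld metal.

φR_n ≈ 134 kips (weld metal governs)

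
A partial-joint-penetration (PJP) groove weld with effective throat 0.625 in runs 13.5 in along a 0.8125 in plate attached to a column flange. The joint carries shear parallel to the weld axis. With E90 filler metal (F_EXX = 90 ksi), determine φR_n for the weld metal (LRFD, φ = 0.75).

Effective throat (given) t_e = 0.625 in.
A_we = 0.625 × 13.5 = 8.438 in².
F_nw = 0.6 F_EXX = 54 ksi.
φR_n = 0.75 × 54 × 8.438 = 341.7 kip.

φR_n ≈ 342 kip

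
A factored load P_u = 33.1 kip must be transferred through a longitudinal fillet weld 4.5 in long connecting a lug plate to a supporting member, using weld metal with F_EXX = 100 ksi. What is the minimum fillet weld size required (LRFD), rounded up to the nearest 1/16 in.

Total weld length L = 4.5 in.
Required throat t_e = P_u / (φ × 0.6 F_EXX × L) = 33.1 / (0.75 × 0.6 × 100 × 4.5) = 0.1635 in.
Required leg w = t_e / 0.707 = 0.2312 in → use 1/4 in.

w = 1/4 in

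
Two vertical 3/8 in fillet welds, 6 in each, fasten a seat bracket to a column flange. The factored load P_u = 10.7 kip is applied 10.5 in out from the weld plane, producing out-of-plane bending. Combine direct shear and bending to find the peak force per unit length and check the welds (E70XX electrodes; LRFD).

f_max ≈ 9.4 kip/in; NOT adequate

E70XX → F_EXX = 70 ksi.
L_w = 2 × 6 = 12 in; section modulus (unit throat) S = 2 × L²/6 = 12 in².
Direct shear f_v = P/L_w = 10.7/12 = 0.8917 kip/in.
Moment M = P × e = 10.7 × 10.5 = 112.35 kip·in; bending f_b = M/S = 9.362 kip/in.
f_max = √(f_v² + f_b²) = √(0.8917² + 9.362²) = 9.405 kip/in.
φr_n = 0.75 × 0.6 × 70 × (0.707 × 0.375) = 8.351 kip/in → NOT adequate.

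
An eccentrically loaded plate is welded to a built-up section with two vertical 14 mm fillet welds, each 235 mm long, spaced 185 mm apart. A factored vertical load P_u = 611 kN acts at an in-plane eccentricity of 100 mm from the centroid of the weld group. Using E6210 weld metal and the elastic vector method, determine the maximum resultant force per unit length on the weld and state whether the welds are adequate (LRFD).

f_max ≈ 2500 N/mm; adequate

E62XX → F_EXX = 620 MPa.
Total weld length L_w = 470 mm. Treat welds as unit-width lines.
Polar moment about centroid: J = 2[d³/12 + d(b/2)²] = 2[235³/12 + 235×92.5²] = 6184000 mm³.
Direct shear f_v = P/L_w = 611×10³ / 470 = 1300 N/mm (vertical).
Torsion M = P·e = 611×10³ × 100 = 61100000 N·mm.
Critical point at (x, y) = (92.5, 117.5) from centroid. f_tx = M·y/J = 1161 N/mm; f_ty = M·x/J = 913.9 N/mm.
Resultant f_max = √[f_tx² + (f_v + f_ty)²] = √[1161² + (1300 + 913.9)²] = 2500 N/mm.
Capacity per unit length: φr_n = 0.75 × 0.6 × 620 × (0.707 × 14) = 2762 N/mm.
2500 ≤ 2762 → adequate.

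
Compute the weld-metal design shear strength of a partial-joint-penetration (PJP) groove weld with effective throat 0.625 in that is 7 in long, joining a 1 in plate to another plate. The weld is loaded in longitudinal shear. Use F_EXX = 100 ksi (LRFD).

Effective throat (given) t_e = 0.625 in.
A_we = 0.625 × 7 = 4.375 in².
F_nw = 0.6 F_EXX = 60 ksi.
φR_n = 0.75 × 60 × 4.375 = 196.9 kips.

φR_n ≈ 197 kips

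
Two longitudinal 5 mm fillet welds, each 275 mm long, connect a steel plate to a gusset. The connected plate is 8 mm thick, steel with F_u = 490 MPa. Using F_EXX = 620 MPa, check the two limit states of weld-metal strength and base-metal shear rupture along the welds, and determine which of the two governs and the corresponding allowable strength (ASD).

t_e = 0.707 × 5 = 3.535 mm; L = 550 mm.
Weld metal: R_n/Ω = (1/2.0) × 0.6 × 620 × 3.535 × 550 × 10⁻³ = 361.6 kN.
Base metal (shear rupture): R_n/Ω = (1/2.0) × 0.6 × 490 × 8 × 550 × 10⁻³ = 646.8 kN.
Governing: weld metal.

R_n/Ω ≈ 362 kN (weld metal governs)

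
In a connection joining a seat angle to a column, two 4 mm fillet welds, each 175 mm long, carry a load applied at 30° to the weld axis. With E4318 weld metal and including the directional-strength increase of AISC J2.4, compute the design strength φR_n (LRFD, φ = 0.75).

φR_n ≈ 225 kN

E43XX → F_EXX = 430 MPa.
t_e = 0.707 × 4 = 2.828 mm; A_we = 2.828 × 350 = 989.8 mm².
Directional factor: 1.0 + 0.5 sin^1.5(30°) = 1.177.
F_nw = 0.6 × 430 × 1.177 = 303.6 MPa.
φR_n = 0.75 × 303.6 × 989.8 × 10⁻³ = 225.4 kN.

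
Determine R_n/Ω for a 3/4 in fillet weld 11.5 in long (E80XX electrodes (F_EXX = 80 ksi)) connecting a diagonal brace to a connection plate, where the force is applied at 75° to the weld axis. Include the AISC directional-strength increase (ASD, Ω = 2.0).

t_e = 0.707 × 0.75 = 0.5302 in; A_we = 0.5302 × 11.5 = 6.098 in².
Directional factor: 1.0 + 0.5 sin^1.5(75°) = 1.475.
F_nw = 0.6 × 80 × 1.475 = 70.78 ksi.
R_n/Ω = (70.78 × 6.098) / 2.0 = 215.8 kips.

R_n/Ω ≈ 216 kips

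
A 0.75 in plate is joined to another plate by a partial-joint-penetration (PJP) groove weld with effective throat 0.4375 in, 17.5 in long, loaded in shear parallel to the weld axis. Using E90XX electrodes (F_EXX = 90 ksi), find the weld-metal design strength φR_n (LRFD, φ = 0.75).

φR_n ≈ 310 kips

Effective throat (given) t_e = 0.4375 in.
A_we = 0.4375 × 17.5 = 7.656 in².
F_nw = 0.6 F_EXX = 54 ksi.
φR_n = 0.75 × 54 × 7.656 = 310.1 kips.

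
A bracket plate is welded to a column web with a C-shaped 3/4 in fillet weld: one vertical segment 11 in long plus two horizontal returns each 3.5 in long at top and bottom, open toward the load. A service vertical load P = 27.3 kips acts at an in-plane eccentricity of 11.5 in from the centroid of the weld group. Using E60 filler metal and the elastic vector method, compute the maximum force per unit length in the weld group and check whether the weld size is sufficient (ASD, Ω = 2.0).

f_max ≈ 6.49 kip/in; adequate

E60XX → F_EXX = 60 ksi.
Total weld length L_w = 18 in. Treat welds as unit-width lines.
Centroid: x̄ = 2×3.5×1.75 / 18 = 0.6806 in from the vertical weld.
Polar moment about centroid: J = I_x + I_y = [11³/12 + 2×3.5×5.5²] + [11×0.6806² + 2(3.5³/12 + 3.5×1.069²)] = 342.9 in³.
Direct shear f_v = P/L_w = 27.3 / 18 = 1.517 kip/in (vertical).
Torsion M = P·e = 27.3 × 11.5 = 313.95 kip·in.
Critical point at (x, y) = (2.819, 5.5) from centroid. f_tx = M·y/J = 5.035 kip/in; f_ty = M·x/J = 2.581 kip/in.
Resultant f_max = √[f_tx² + (f_v + f_ty)²] = √[5.035² + (1.517 + 2.581)²] = 6.492 kip/in.
Capacity per unit length: r_n/Ω = (1/2.0) × 0.6 × 60 × (0.707 × 0.75) = 9.544 kip/in.
6.492 ≤ 9.544 → adequate.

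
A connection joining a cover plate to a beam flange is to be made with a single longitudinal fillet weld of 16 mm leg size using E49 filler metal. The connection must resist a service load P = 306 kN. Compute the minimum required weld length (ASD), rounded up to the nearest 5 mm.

L = 185 mm

E49XX → F_EXX = 490 MPa.
Throat t_e = 0.707 × 16 = 11.31 mm.
r_n/Ω = (0.6 × 490 × 11.31) / 2.0 = 1663 N/mm = 1.663 kN/mm.
L_req = P / (r_n/Ω) = 306 / 1.663 = 184 mm total.
Round up → use L = 185 mm.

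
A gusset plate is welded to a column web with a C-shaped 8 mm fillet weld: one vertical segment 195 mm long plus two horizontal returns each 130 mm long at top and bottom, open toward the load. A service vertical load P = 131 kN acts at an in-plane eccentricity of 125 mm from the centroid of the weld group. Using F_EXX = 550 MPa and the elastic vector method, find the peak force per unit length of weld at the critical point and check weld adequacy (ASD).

Total weld length L_w = 455 mm. Treat welds as unit-width lines.
Centroid: x̄ = 2×130×65 / 455 = 37.14 mm from the vertical weld.
Polar moment about centroid: J = I_x + I_y = [195³/12 + 2×130×97.5²] + [195×37.14² + 2(130³/12 + 130×27.86²)] = 3926000 mm³.
Direct shear f_v = P/L_w = 131×10³ / 455 = 287.9 N/mm (vertical).
Torsion M = P·e = 131×10³ × 125 = 16375000 N·mm.
Critical point at (x, y) = (92.86, 97.5) from centroid. f_tx = M·y/J = 406.6 N/mm; f_ty = M·x/J = 387.3 N/mm.
Resultant f_max = √[f_tx² + (f_v + f_ty)²] = √[406.6² + (287.9 + 387.3)²] = 788.1 N/mm.
Capacity per unit length: r_n/Ω = (1/2.0) × 0.6 × 550 × (0.707 × 8) = 933.2 N/mm.
788.1 ≤ 933.2 → adequate.

f_max ≈ 788 N/mm; adequate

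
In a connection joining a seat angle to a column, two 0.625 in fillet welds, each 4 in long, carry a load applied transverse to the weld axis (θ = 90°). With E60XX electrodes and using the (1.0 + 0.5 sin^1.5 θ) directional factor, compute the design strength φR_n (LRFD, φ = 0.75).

φR_n ≈ 143 kip

E60XX → F_EXX = 60 ksi.
t_e = 0.707 × 0.625 = 0.4419 in; A_we = 0.4419 × 8 = 3.535 in².
Directional factor: 1.0 + 0.5 sin^1.5(90°) = 1.5.
F_nw = 0.6 × 60 × 1.5 = 54 ksi.
φR_n = 0.75 × 54 × 3.535 = 143.2 kip.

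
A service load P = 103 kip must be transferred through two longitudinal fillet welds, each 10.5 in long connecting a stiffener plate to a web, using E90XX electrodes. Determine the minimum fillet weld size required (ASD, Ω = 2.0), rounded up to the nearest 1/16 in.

E90XX → F_EXX = 90 ksi.
Total weld length L = 21 in.
Required throat t_e = P × Ω / (0.6 F_EXX × L) = 103 × 2.0 / (0.6 × 90 × 21) = 0.1817 in.
Required leg w = t_e / 0.707 = 0.2569 in → use 5/16 in.

w = 5/16 in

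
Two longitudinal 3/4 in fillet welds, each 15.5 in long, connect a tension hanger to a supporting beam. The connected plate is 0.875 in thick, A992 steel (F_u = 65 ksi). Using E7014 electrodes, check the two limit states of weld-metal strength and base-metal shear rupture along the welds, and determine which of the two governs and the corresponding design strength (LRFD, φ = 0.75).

φR_n ≈ 518 kips (weld metal governs)

E70XX → F_EXX = 70 ksi.
t_e = 0.707 × 0.75 = 0.5302 in; L = 31 in.
Weld metal: φR_n = 0.75 × 0.6 × 70 × 0.5302 × 31 = 517.8 kips.
Base metal (shear rupture): φR_n = 0.75 × 0.6 × 65 × 0.875 × 31 = 793.4 kips.
Governing: weld metal.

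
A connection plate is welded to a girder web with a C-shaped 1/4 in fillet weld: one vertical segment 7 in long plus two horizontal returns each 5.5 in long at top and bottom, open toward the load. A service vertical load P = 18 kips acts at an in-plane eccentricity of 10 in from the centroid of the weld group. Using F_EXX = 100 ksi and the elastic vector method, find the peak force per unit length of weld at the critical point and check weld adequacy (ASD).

Total weld length L_w = 18 in. Treat welds as unit-width lines.
Centroid: x̄ = 2×5.5×2.75 / 18 = 1.681 in from the vertical weld.
Polar moment about centroid: J = I_x + I_y = [7³/12 + 2×5.5×3.5²] + [7×1.681² + 2(5.5³/12 + 5.5×1.069²)] = 223.4 in³.
Direct shear f_v = P/L_w = 18 / 18 = 1 kip/in (vertical).
Torsion M = P·e = 18 × 10 = 180 kip·in.
Critical point at (x, y) = (3.819, 3.5) from centroid. f_tx = M·y/J = 2.82 kip/in; f_ty = M·x/J = 3.077 kip/in.
Resultant f_max = √[f_tx² + (f_v + f_ty)²] = √[2.82² + (1 + 3.077)²] = 4.957 kip/in.
Capacity per unit length: r_n/Ω = (1/2.0) × 0.6 × 100 × (0.707 × 0.25) = 5.302 kip/in.
4.957 ≤ 5.302 → adequate.

f_max ≈ 4.96 kip/in; adequate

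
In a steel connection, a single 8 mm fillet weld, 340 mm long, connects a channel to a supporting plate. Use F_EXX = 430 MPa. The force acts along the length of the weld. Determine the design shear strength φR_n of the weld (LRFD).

Effective throat t_e = 0.707 × 8 = 5.656 mm.
Total length L = 340 mm; A_we = 5.656 × 340 = 1923 mm².
F_nw = 0.6 F_EXX = 0.6 × 430 = 258 MPa.
φR_n = 0.75 × 258 × 1923 × 10⁻³ = 372.1 kN.

φR_n ≈ 372 kN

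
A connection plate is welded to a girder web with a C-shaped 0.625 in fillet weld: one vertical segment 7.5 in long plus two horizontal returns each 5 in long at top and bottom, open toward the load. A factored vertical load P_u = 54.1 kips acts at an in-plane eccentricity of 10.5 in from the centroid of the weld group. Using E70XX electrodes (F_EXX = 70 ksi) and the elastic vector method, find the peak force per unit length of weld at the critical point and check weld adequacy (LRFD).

Total weld length L_w = 17.5 in. Treat welds as unit-width lines.
Centroid: x̄ = 2×5×2.5 / 17.5 = 1.429 in from the vertical weld.
Polar moment about centroid: J = I_x + I_y = [7.5³/12 + 2×5×3.75²] + [7.5×1.429² + 2(5³/12 + 5×1.071²)] = 223.4 in³.
Direct shear f_v = P/L_w = 54.1 / 17.5 = 3.091 kip/in (vertical).
Torsion M = P·e = 54.1 × 10.5 = 568.05 kip·in.
Critical point at (x, y) = (3.571, 3.75) from centroid. f_tx = M·y/J = 9.535 kip/in; f_ty = M·x/J = 9.081 kip/in.
Resultant f_max = √[f_tx² + (f_v + f_ty)²] = √[9.535² + (3.091 + 9.081)²] = 15.46 kip/in.
Capacity per unit length: φr_n = 0.75 × 0.6 × 70 × (0.707 × 0.625) = 13.92 kip/in.
15.46 > 13.92 → NOT adequate.

f_max ≈ 15.5 kip/in; NOT adequate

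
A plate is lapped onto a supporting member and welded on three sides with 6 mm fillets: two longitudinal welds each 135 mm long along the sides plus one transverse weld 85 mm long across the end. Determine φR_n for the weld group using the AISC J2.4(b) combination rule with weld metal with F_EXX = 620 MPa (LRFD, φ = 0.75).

t_e = 0.707 × 6 = 4.242 mm.
R_nwl = 0.6 × 620 × 4.242 × 270 × 10⁻³ = 426.1 kN (longitudinal, 2 welds).
R_nwt = 0.6 × 620 × 4.242 × 85 × 10⁻³ = 134.1 kN (transverse, base value).
(i) R_nwl + R_nwt = 560.2 kN; (ii) 0.85 R_nwl + 1.5 R_nwt = 563.4 kN.
R_n = max = 563.4 kN [governs: (ii)]; φR_n = 422.5 kN.

φR_n ≈ 423 kN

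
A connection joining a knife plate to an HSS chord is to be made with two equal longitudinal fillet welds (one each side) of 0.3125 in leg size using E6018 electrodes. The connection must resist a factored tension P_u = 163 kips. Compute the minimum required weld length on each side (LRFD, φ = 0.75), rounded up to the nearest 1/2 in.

E60XX → F_EXX = 60 ksi.
Throat t_e = 0.707 × 0.3125 = 0.2209 in.
φr_n = 0.75 × 0.6 × 60 × 0.2209 = 5.965 kips/in.
L_req = P_u / φr_n = 163 / 5.965 = 27.32 in total.
Per side: 27.32 / 2 = 13.66 in.
Round up → use L = 14 in on each side.

L = 14 in on each side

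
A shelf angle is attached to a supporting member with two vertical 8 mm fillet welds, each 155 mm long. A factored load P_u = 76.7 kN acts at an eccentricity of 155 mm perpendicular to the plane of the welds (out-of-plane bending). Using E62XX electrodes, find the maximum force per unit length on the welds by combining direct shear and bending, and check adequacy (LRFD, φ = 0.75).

f_max ≈ 1500 N/mm; adequate

E62XX → F_EXX = 620 MPa.
L_w = 2 × 155 = 310 mm; section modulus (unit throat) S = 2 × L²/6 = 8008 mm².
Direct shear f_v = P/L_w = 76.7×10³/310 = 247.4 N/mm.
Moment M = P × e = 76.7×10³ × 155 = 11888000 N·mm; bending f_b = M/S = 1485 N/mm.
f_max = √(f_v² + f_b²) = √(247.4² + 1485²) = 1505 N/mm.
φr_n = 0.75 × 0.6 × 620 × (0.707 × 8) = 1578 N/mm → adequate.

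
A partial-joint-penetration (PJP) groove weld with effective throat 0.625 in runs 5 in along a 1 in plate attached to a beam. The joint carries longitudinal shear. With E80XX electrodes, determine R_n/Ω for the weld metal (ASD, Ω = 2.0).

R_n/Ω ≈ 75 kip

E80XX → F_EXX = 80 ksi.
Effective throat (given) t_e = 0.625 in.
A_we = 0.625 × 5 = 3.125 in².
F_nw = 0.6 F_EXX = 48 ksi.
R_n/Ω = (48 × 3.125) / 2.0 = 75 kip.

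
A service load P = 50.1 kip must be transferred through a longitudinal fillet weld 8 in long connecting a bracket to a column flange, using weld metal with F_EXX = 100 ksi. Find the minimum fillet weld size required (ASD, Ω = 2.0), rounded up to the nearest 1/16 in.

Total weld length L = 8 in.
Required throat t_e = P × Ω / (0.6 F_EXX × L) = 50.1 × 2.0 / (0.6 × 100 × 8) = 0.2088 in.
Required leg w = t_e / 0.707 = 0.2953 in → use 5/16 in.

w = 5/16 in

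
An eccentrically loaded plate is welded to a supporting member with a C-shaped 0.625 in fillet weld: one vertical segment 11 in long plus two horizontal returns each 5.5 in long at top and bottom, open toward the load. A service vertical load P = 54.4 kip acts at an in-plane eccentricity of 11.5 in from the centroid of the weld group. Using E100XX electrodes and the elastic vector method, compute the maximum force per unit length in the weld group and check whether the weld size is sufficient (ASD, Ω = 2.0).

f_max ≈ 10.1 kip/in; adequate

E100XX → F_EXX = 100 ksi.
Total weld length L_w = 22 in. Treat welds as unit-width lines.
Centroid: x̄ = 2×5.5×2.75 / 22 = 1.375 in from the vertical weld.
Polar moment about centroid: J = I_x + I_y = [11³/12 + 2×5.5×5.5²] + [11×1.375² + 2(5.5³/12 + 5.5×1.375²)] = 513 in³.
Direct shear f_v = P/L_w = 54.4 / 22 = 2.473 kip/in (vertical).
Torsion M = P·e = 54.4 × 11.5 = 625.6 kip·in.
Critical point at (x, y) = (4.125, 5.5) from centroid. f_tx = M·y/J = 6.707 kip/in; f_ty = M·x/J = 5.031 kip/in.
Resultant f_max = √[f_tx² + (f_v + f_ty)²] = √[6.707² + (2.473 + 5.031)²] = 10.06 kip/in.
Capacity per unit length: r_n/Ω = (1/2.0) × 0.6 × 100 × (0.707 × 0.625) = 13.26 kip/in.
10.06 ≤ 13.26 → adequate.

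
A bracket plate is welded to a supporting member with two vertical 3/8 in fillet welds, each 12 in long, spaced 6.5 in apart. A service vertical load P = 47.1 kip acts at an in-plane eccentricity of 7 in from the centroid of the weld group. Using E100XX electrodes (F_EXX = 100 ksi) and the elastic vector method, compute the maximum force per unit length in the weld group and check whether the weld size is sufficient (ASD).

f_max ≈ 5.37 kip/in; adequate

Total weld length L_w = 24 in. Treat welds as unit-width lines.
Polar moment about centroid: J = 2[d³/12 + d(b/2)²] = 2[12³/12 + 12×3.25²] = 541.5 in³.
Direct shear f_v = P/L_w = 47.1 / 24 = 1.963 kip/in (vertical).
Torsion M = P·e = 47.1 × 7 = 329.7 kip·in.
Critical point at (x, y) = (3.25, 6) from centroid. f_tx = M·y/J = 3.653 kip/in; f_ty = M·x/J = 1.979 kip/in.
Resultant f_max = √[f_tx² + (f_v + f_ty)²] = √[3.653² + (1.963 + 1.979)²] = 5.374 kip/in.
Capacity per unit length: r_n/Ω = (1/2.0) × 0.6 × 100 × (0.707 × 0.375) = 7.954 kip/in.
5.374 ≤ 7.954 → adequate.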